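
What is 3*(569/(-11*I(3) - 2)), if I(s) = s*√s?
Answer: 3414/3263 - 56331*√3/3263 ≈ -28.855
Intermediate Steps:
I(s) = s^(3/2)
3*(569/(-11*I(3) - 2)) = 3*(569/(-33*√3 - 2)) = 3*(569/(-2 - 33*√3)) = 1707/(-2 - 33*√3)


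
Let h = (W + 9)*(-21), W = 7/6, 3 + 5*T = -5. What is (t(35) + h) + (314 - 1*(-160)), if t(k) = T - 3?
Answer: 2559/10 ≈ 255.90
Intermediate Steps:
T = -8/5 (T = -⅗ + (⅕)*(-5) = -⅗ - 1 = -8/5 ≈ -1.6000)
W = 7/6 (W = 7*(⅙) = 7/6 ≈ 1.1667)
t(k) = -23/5 (t(k) = -8/5 - 3 = -23/5)
h = -427/2 (h = (7/6 + 9)*(-21) = (61/6)*(-21) = -427/2 ≈ -213.50)
(t(35) + h) + (314 - 1*(-160)) = (-23/5 - 427/2) + (314 - 1*(-160)) = -2181/10 + (314 + 160) = -2181/10 + 474 = 2559/10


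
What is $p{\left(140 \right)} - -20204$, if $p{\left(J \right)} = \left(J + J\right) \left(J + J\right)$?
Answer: $98604$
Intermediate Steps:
$p{\left(J \right)} = 4 J^{2}$ ($p{\left(J \right)} = 2 J 2 J = 4 J^{2}$)
$p{\left(140 \right)} - -20204 = 4 \cdot 140^{2} - -20204 = 4 \cdot 19600 + 20204 = 78400 + 20204 = 98604$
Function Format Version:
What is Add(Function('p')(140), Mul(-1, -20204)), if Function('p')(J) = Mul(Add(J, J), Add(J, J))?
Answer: 98604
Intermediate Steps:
Function('p')(J) = Mul(4, Pow(J, 2)) (Function('p')(J) = Mul(Mul(2, J), Mul(2, J)) = Mul(4, Pow(J, 2)))
Add(Function('p')(140), Mul(-1, -20204)) = Add(Mul(4, Pow(140, 2)), Mul(-1, -20204)) = Add(Mul(4, 19600), 20204) = Add(78400, 20204) = 98604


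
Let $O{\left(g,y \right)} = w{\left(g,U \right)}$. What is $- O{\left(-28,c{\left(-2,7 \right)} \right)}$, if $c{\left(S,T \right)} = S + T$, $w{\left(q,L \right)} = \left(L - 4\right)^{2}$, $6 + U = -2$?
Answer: $-144$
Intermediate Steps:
$U = -8$ ($U = -6 - 2 = -8$)
$w{\left(q,L \right)} = \left(-4 + L\right)^{2}$
$O{\left(g,y \right)} = 144$ ($O{\left(g,y \right)} = \left(-4 - 8\right)^{2} = \left(-12\right)^{2} = 144$)
$- O{\left(-28,c{\left(-2,7 \right)} \right)} = \left(-1\right) 144 = -144$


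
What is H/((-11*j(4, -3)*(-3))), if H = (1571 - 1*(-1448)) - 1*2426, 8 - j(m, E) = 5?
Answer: 593/99 ≈ 5.9899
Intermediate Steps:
j(m, E) = 3 (j(m, E) = 8 - 1*5 = 8 - 5 = 3)
H = 593 (H = (1571 + 1448) - 2426 = 3019 - 2426 = 593)
H/((-11*j(4, -3)*(-3))) = 593/((-11*3*(-3))) = 593/((-33*(-3))) = 593/99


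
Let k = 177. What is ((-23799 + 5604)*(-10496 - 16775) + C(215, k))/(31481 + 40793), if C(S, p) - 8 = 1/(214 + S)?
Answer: 106434010469/15502773 ≈ 6865.5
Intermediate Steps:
C(S, p) = 8 + 1/(214 + S)
((-23799 + 5604)*(-10496 - 16775) + C(215, k))/(31481 + 40793) = ((-23799 + 5604)*(-10496 - 16775) + (1713 + 8*215)/(214 + 215))/(31481 + 40793) = (-18195*(-27271) + (1713 + 1720)/429)/72274 = (496195845 + (1/429)*3433)*(1/72274) = (496195845 + 3433/429)*(1/72274) = (212868020938/429)*(1/72274) = 106434010469/15502773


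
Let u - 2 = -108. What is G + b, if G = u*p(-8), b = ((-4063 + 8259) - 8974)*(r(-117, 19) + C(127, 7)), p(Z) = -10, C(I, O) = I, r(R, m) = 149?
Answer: -1317668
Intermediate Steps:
u = -106 (u = 2 - 108 = -106)
b = -1318728 (b = ((-4063 + 8259) - 8974)*(149 + 127) = (4196 - 8974)*276 = -4778*276 = -1318728)
G = 1060 (G = -106*(-10) = 1060)
G + b = 1060 - 1318728 = -1317668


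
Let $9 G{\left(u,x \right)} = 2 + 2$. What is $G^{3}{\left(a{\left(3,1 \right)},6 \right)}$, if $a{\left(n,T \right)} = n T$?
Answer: $\frac{64}{729} \approx 0.087791$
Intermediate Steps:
$a{\left(n,T \right)} = T n$
$G{\left(u,x \right)} = \frac{4}{9}$ ($G{\left(u,x \right)} = \frac{2 + 2}{9} = \frac{1}{9} \cdot 4 = \frac{4}{9}$)
$G^{3}{\left(a{\left(3,1 \right)},6 \right)} = \left(\frac{4}{9}\right)^{3} = \frac{64}{729}$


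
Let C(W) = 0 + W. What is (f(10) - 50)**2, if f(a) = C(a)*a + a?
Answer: 3600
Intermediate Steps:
C(W) = W
f(a) = a + a**2 (f(a) = a*a + a = a**2 + a = a + a**2)
(f(10) - 50)**2 = (10*(1 + 10) - 50)**2 = (10*11 - 50)**2 = (110 - 50)**2 = 60**2 = 3600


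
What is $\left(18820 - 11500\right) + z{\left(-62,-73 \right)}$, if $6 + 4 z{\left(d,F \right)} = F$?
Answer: $\frac{29201}{4} \approx 7300.3$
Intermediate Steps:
$z{\left(d,F \right)} = - \frac{3}{2} + \frac{F}{4}$
$\left(18820 - 11500\right) + z{\left(-62,-73 \right)} = \left(18820 - 11500\right) + \left(- \frac{3}{2} + \frac{1}{4} \left(-73\right)\right) = 7320 - \frac{79}{4} = \frac{29201}{4}$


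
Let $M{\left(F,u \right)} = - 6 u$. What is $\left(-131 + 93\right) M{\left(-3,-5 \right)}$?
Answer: $-1140$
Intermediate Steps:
$\left(-131 + 93\right) M{\left(-3,-5 \right)} = \left(-131 + 93\right) \left(\left(-6\right) \left(-5\right)\right) = \left(-38\right) 30 = -1140$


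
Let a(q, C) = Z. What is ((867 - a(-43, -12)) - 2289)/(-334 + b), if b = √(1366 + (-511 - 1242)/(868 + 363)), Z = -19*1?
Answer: 576849062/135645643 + 1403*√2067825183/135645643 ≈ 4.7230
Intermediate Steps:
Z = -19
a(q, C) = -19
b = √2067825183/1231 (b = √(1366 - 1753/1231) = √(1679793/1231) = √2067825183/1231 ≈ 36.940)
((867 - a(-43, -12)) - 2289)/(-334 + b) = ((867 - 1*(-19)) - 2289)/(-334 + √2067825183/1231) = ((867 + 19) - 2289)/(-334 + √2067825183/1231) = (886 - 2289)/(-334 + √2067825183/1231) = -1403/(-334 + √2067825183/1231)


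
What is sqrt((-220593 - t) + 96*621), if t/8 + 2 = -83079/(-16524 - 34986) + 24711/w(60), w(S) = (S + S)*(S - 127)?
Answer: I*sqrt(7370237542738)/6767 ≈ 401.19*I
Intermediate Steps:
w(S) = 2*S*(-127 + S) (w(S) = (2*S)*(-127 + S) = 2*S*(-127 + S))
t = -187345/6767 (t = -16 + 8*(-83079/(-16524 - 34986) + 24711/((2*60*(-127 + 60)))) = -16 + 8*(-83079/(-51510) + 24711/((2*60*(-67)))) = -16 + 8*(-83079*(-1/51510) + 24711/(-8040)) = -16 + 8*(1629/1010 + 24711*(-1/8040)) = -16 + 8*(1629/1010 - 8237/2680) = -16 + 8*(-79073/54136) = -16 - 79073/6767 = -187345/6767 ≈ -27.685)
sqrt((-220593 - t) + 96*621) = sqrt((-220593 - 1*(-187345/6767)) + 96*621) = sqrt((-220593 + 187345/6767) + 59616) = sqrt(-1492565486/6767 + 59616) = sqrt(-1089144014/6767) = I*sqrt(7370237542738)/6767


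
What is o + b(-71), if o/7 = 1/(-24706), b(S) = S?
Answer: -1754133/24706 ≈ -71.000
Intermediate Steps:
o = -7/24706 (o = 7/(-24706) = 7*(-1/24706) = -7/24706 ≈ -0.00028333)
o + b(-71) = -7/24706 - 71 = -1754133/24706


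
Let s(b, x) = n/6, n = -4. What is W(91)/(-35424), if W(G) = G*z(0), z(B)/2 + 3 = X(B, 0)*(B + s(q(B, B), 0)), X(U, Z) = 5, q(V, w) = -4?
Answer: 1729/53136 ≈ 0.032539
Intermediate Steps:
s(b, x) = -2/3 (s(b, x) = -4/6 = -4*1/6 = -2/3)
z(B) = -38/3 + 10*B (z(B) = -6 + 2*(5*(B - 2/3)) = -6 + 2*(5*(-2/3 + B)) = -6 + 2*(-10/3 + 5*B) = -6 + (-20/3 + 10*B) = -38/3 + 10*B)
W(G) = -38*G/3 (W(G) = G*(-38/3 + 10*0) = G*(-38/3 + 0) = G*(-38/3) = -38*G/3)
W(91)/(-35424) = -38/3*91/(-35424) = -3458/3*(-1/35424) = 1729/53136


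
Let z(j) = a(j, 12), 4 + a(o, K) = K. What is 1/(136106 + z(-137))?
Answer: 1/136114 ≈ 7.3468e-6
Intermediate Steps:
a(o, K) = -4 + K
z(j) = 8 (z(j) = -4 + 12 = 8)
1/(136106 + z(-137)) = 1/(136106 + 8) = 1/136114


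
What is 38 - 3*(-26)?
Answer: 116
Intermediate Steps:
38 - 3*(-26) = 38 + 78 = 116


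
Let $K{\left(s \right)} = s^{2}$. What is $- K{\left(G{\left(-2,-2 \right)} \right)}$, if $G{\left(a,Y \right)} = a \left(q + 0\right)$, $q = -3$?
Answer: $-36$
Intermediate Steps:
$G{\left(a,Y \right)} = - 3 a$ ($G{\left(a,Y \right)} = a \left(-3 + 0\right) = a \left(-3\right) = - 3 a$)
$- K{\left(G{\left(-2,-2 \right)} \right)} = - \left(\left(-3\right) \left(-2\right)\right)^{2} = - 6^{2} = \left(-1\right) 36 = -36$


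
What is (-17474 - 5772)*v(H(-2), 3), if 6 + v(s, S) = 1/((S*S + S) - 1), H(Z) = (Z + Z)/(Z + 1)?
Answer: 1510990/11 ≈ 1.3736e+5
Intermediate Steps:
H(Z) = 2*Z/(1 + Z) (H(Z) = (2*Z)/(1 + Z) = 2*Z/(1 + Z))
v(s, S) = -6 + 1/(-1 + S + S²) (v(s, S) = -6 + 1/((S*S + S) - 1) = -6 + 1/((S² + S) - 1) = -6 + 1/((S + S²) - 1) = -6 + 1/(-1 + S + S²))
(-17474 - 5772)*v(H(-2), 3) = (-17474 - 5772)*((7 - 6*3 - 6*3²)/(-1 + 3 + 3²)) = -23246*(7 - 18 - 6*9)/(-1 + 3 + 9) = -23246*(7 - 18 - 54)/11 = -23246*(-65)/11 = -23246*(-65/11) = 1510990/11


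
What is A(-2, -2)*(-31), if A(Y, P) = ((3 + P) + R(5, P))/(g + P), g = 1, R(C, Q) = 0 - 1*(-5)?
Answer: 186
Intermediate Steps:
R(C, Q) = 5 (R(C, Q) = 0 + 5 = 5)
A(Y, P) = (8 + P)/(1 + P) (A(Y, P) = ((3 + P) + 5)/(1 + P) = (8 + P)/(1 + P))
A(-2, -2)*(-31) = ((8 - 2)/(1 - 2))*(-31) = (6/(-1))*(-31) = -1*6*(-31) = -6*(-31) = 186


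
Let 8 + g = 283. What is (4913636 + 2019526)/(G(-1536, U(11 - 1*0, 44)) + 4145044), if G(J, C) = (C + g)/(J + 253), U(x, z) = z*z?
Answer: 8895246846/5318089241 ≈ 1.6726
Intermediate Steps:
g = 275 (g = -8 + 283 = 275)
U(x, z) = z**2
G(J, C) = (275 + C)/(253 + J) (G(J, C) = (C + 275)/(J + 253) = (275 + C)/(253 + J))
(4913636 + 2019526)/(G(-1536, U(11 - 1*0, 44)) + 4145044) = (4913636 + 2019526)/((275 + 44**2)/(253 - 1536) + 4145044) = 6933162/((275 + 1936)/(-1283) + 4145044) = 6933162/(-1/1283*2211 + 4145044) = 6933162/(-2211/1283 + 4145044) = 6933162/(5318089241/1283) = 6933162*(1283/5318089241) = 8895246846/5318089241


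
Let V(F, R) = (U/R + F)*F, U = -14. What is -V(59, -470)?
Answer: -818448/235 ≈ -3482.8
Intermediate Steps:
V(F, R) = F*(F - 14/R) (V(F, R) = (-14/R + F)*F = (F - 14/R)*F = F*(F - 14/R))
-V(59, -470) = -59*(-14 + 59*(-470))/(-470) = -59*(-1)*(-14 - 27730)/470 = -59*(-1)*(-27744)/470 = -1*818448/235 = -818448/235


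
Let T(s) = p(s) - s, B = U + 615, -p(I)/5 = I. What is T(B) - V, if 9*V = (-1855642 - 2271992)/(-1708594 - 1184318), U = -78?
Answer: -4660710545/1446456 ≈ -3222.2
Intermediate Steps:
p(I) = -5*I
V = 229313/1446456 (V = ((-1855642 - 2271992)/(-1708594 - 1184318))/9 = (-4127634/(-2892912))/9 = (-4127634*(-1/2892912))/9 = (⅑)*(687939/482152) = 229313/1446456 ≈ 0.15853)
B = 537 (B = -78 + 615 = 537)
T(s) = -6*s (T(s) = -5*s - s = -6*s)
T(B) - V = -6*537 - 1*229313/1446456 = -3222 - 229313/1446456 = -4660710545/1446456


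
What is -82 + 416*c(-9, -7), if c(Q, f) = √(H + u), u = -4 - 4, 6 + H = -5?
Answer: -82 + 416*I*√19 ≈ -82.0 + 1813.3*I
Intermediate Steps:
H = -11 (H = -6 - 5 = -11)
u = -8
c(Q, f) = I*√19 (c(Q, f) = √(-11 - 8) = √(-19) = I*√19)
-82 + 416*c(-9, -7) = -82 + 416*(I*√19) = -82 + 416*I*√19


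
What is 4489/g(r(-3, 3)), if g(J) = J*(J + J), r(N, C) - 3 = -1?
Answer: 4489/8 ≈ 561.13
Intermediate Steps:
r(N, C) = 2 (r(N, C) = 3 - 1 = 2)
g(J) = 2*J² (g(J) = J*(2*J) = 2*J²)
4489/g(r(-3, 3)) = 4489/((2*2²)) = 4489/((2*4)) = 4489/8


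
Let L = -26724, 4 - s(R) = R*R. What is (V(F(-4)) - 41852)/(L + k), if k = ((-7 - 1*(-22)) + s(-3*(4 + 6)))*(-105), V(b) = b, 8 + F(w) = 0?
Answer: -41860/65781 ≈ -0.63635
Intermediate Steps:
s(R) = 4 - R² (s(R) = 4 - R*R = 4 - R²)
F(w) = -8 (F(w) = -8 + 0 = -8)
k = 92505 (k = ((-7 - 1*(-22)) + (4 - (-3*(4 + 6))²))*(-105) = ((-7 + 22) + (4 - (-3*10)²))*(-105) = (15 + (4 - 1*(-30)²))*(-105) = (15 + (4 - 1*900))*(-105) = (15 + (4 - 900))*(-105) = (15 - 896)*(-105) = -881*(-105) = 92505)
(V(F(-4)) - 41852)/(L + k) = (-8 - 41852)/(-26724 + 92505) = -41860/65781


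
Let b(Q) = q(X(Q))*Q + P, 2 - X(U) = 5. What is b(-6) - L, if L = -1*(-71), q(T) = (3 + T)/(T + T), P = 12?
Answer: -59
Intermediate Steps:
X(U) = -3 (X(U) = 2 - 1*5 = 2 - 5 = -3)
q(T) = (3 + T)/(2*T) (q(T) = (3 + T)/((2*T)) = (3 + T)*(1/(2*T)) = (3 + T)/(2*T))
L = 71
b(Q) = 12 (b(Q) = ((½)*(3 - 3)/(-3))*Q + 12 = ((½)*(-⅓)*0)*Q + 12 = 0*Q + 12 = 0 + 12 = 12)
b(-6) - L = 12 - 1*71 = 12 - 71 = -59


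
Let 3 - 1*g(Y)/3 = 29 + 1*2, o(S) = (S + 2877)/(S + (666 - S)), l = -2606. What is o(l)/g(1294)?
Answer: -271/55944 ≈ -0.0048441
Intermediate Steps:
o(S) = 959/222 + S/666 (o(S) = (2877 + S)/666 = (2877 + S)*(1/666) = 959/222 + S/666)
g(Y) = -84 (g(Y) = 9 - 3*(29 + 1*2) = 9 - 3*(29 + 2) = 9 - 3*31 = 9 - 93 = -84)
o(l)/g(1294) = (959/222 + (1/666)*(-2606))/(-84) = (959/222 - 1303/333)*(-1/84) = (271/666)*(-1/84) = -271/55944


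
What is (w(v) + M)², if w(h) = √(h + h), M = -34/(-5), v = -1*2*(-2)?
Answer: 1356/25 + 136*√2/5 ≈ 92.707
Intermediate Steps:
v = 4 (v = -2*(-2) = 4)
M = 34/5 (M = -34*(-⅕) = 34/5 ≈ 6.8000)
w(h) = √2*√h (w(h) = √(2*h) = √2*√h)
(w(v) + M)² = (√2*√4 + 34/5)² = (√2*2 + 34/5)² = (2*√2 + 34/5)² = (34/5 + 2*√2)²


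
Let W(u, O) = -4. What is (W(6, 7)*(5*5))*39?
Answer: -3900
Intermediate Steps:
(W(6, 7)*(5*5))*39 = -20*5*39 = -4*25*39 = -100*39 = -3900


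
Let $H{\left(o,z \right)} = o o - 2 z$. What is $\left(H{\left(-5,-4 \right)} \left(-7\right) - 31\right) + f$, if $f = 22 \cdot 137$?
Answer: $2752$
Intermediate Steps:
$H{\left(o,z \right)} = o^{2} - 2 z$
$f = 3014$
$\left(H{\left(-5,-4 \right)} \left(-7\right) - 31\right) + f = \left(\left(\left(-5\right)^{2} - -8\right) \left(-7\right) - 31\right) + 3014 = \left(\left(25 + 8\right) \left(-7\right) - 31\right) + 3014 = \left(33 \left(-7\right) - 31\right) + 3014 = \left(-231 - 31\right) + 3014 = -262 + 3014 = 2752$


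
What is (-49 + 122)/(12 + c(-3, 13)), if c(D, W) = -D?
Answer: 73/15 ≈ 4.8667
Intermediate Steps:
(-49 + 122)/(12 + c(-3, 13)) = (-49 + 122)/(12 - 1*(-3)) = 73/(12 + 3) = 73/15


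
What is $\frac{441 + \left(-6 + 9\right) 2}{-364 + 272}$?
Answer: $- \frac{447}{92} \approx -4.8587$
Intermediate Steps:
$\frac{441 + \left(-6 + 9\right) 2}{-364 + 272} = \frac{441 + 3 \cdot 2}{-92} = \left(441 + 6\right) \left(- \frac{1}{92}\right) = 447 \left(- \frac{1}{92}\right) = - \frac{447}{92}$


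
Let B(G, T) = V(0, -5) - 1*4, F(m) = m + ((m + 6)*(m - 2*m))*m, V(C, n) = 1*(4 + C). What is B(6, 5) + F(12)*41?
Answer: -105780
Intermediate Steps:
V(C, n) = 4 + C
F(m) = m - m**2*(6 + m) (F(m) = m + ((6 + m)*(-m))*m = m + (-m*(6 + m))*m = m - m**2*(6 + m))
B(G, T) = 0 (B(G, T) = (4 + 0) - 1*4 = 4 - 4 = 0)
B(6, 5) + F(12)*41 = 0 + (12*(1 - 1*12**2 - 6*12))*41 = 0 + (12*(1 - 1*144 - 72))*41 = 0 + (12*(1 - 144 - 72))*41 = 0 + (12*(-215))*41 = 0 - 2580*41 = 0 - 105780 = -105780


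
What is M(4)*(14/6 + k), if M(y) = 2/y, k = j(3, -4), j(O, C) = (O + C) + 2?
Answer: 5/3 ≈ 1.6667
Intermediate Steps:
j(O, C) = 2 + C + O (j(O, C) = (C + O) + 2 = 2 + C + O)
k = 1 (k = 2 - 4 + 3 = 1)
M(4)*(14/6 + k) = (2/4)*(14/6 + 1) = (2*(¼))*(14*(⅙) + 1) = (7/3 + 1)/2 = (½)*(10/3) = 5/3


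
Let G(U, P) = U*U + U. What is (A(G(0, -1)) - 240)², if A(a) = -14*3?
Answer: 79524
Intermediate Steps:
G(U, P) = U + U² (G(U, P) = U² + U = U + U²)
A(a) = -42
(A(G(0, -1)) - 240)² = (-42 - 240)² = (-282)² = 79524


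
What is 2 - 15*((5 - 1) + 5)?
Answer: -133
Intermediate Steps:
2 - 15*((5 - 1) + 5) = 2 - 15*(4 + 5) = 2 - 15*9 = 2 - 135 = -133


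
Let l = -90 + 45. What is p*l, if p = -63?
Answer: 2835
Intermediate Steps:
l = -45
p*l = -63*(-45) = 2835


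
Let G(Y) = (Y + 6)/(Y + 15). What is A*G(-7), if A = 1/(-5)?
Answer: 1/40 ≈ 0.025000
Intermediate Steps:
G(Y) = (6 + Y)/(15 + Y)
A = -⅕ ≈ -0.20000
A*G(-7) = -(6 - 7)/(5*(15 - 7)) = -(-1)/(5*8) = -(-1)/40 = -⅕*(-⅛) = 1/40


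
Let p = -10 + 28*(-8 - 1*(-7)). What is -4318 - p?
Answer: -4280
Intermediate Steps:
p = -38 (p = -10 + 28*(-8 + 7) = -10 + 28*(-1) = -10 - 28 = -38)
-4318 - p = -4318 - 1*(-38) = -4318 + 38 = -4280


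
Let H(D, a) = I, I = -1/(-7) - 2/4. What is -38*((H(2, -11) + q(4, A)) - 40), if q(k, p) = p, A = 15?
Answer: 6745/7 ≈ 963.57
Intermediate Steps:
I = -5/14 (I = -1*(-⅐) - 2*¼ = ⅐ - ½ = -5/14 ≈ -0.35714)
H(D, a) = -5/14
-38*((H(2, -11) + q(4, A)) - 40) = -38*((-5/14 + 15) - 40) = -38*(205/14 - 40) = -38*(-355/14) = 6745/7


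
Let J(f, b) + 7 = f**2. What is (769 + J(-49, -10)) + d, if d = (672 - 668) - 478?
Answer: 2689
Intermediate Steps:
J(f, b) = -7 + f**2
d = -474 (d = 4 - 478 = -474)
(769 + J(-49, -10)) + d = (769 + (-7 + (-49)**2)) - 474 = (769 + (-7 + 2401)) - 474 = (769 + 2394) - 474 = 3163 - 474 = 2689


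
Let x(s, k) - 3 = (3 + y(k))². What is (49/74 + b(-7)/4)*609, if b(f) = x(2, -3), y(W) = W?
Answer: 127281/148 ≈ 860.01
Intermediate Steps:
x(s, k) = 3 + (3 + k)²
b(f) = 3 (b(f) = 3 + (3 - 3)² = 3 + 0² = 3 + 0 = 3)
(49/74 + b(-7)/4)*609 = (49/74 + 3/4)*609 = (49*(1/74) + 3*(¼))*609 = (49/74 + ¾)*609 = (209/148)*609 = 127281/148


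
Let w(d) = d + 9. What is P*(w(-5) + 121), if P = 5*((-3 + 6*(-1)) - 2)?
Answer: -6875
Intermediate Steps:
w(d) = 9 + d
P = -55 (P = 5*((-3 - 6) - 2) = 5*(-9 - 2) = 5*(-11) = -55)
P*(w(-5) + 121) = -55*((9 - 5) + 121) = -55*(4 + 121) = -55*125 = -6875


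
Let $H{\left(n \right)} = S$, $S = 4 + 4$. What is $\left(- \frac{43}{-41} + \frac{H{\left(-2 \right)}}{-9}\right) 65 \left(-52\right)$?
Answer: $- \frac{199420}{369} \approx -540.43$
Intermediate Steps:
$S = 8$
$H{\left(n \right)} = 8$
$\left(- \frac{43}{-41} + \frac{H{\left(-2 \right)}}{-9}\right) 65 \left(-52\right) = \left(- \frac{43}{-41} + \frac{8}{-9}\right) 65 \left(-52\right) = \left(\left(-43\right) \left(- \frac{1}{41}\right) + 8 \left(- \frac{1}{9}\right)\right) 65 \left(-52\right) = \left(\frac{43}{41} - \frac{8}{9}\right) 65 \left(-52\right) = \frac{59}{369} \cdot 65 \left(-52\right) = \frac{3835}{369} \left(-52\right) = - \frac{199420}{369}$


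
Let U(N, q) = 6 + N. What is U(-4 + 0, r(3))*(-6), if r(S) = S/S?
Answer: -12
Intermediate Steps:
r(S) = 1
U(-4 + 0, r(3))*(-6) = (6 + (-4 + 0))*(-6) = (6 - 4)*(-6) = 2*(-6) = -12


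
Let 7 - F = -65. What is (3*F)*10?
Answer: 2160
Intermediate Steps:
F = 72 (F = 7 - 1*(-65) = 7 + 65 = 72)
(3*F)*10 = (3*72)*10 = 216*10 = 2160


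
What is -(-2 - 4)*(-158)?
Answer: -948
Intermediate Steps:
-(-2 - 4)*(-158) = -1*(-6)*(-158) = 6*(-158) = -948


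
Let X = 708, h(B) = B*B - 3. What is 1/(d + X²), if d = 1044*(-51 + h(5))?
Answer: 1/470988 ≈ 2.1232e-6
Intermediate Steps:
h(B) = -3 + B² (h(B) = B² - 3 = -3 + B²)
d = -30276 (d = 1044*(-51 + (-3 + 5²)) = 1044*(-51 + (-3 + 25)) = 1044*(-51 + 22) = 1044*(-29) = -30276)
1/(d + X²) = 1/(-30276 + 708²) = 1/(-30276 + 501264) = 1/470988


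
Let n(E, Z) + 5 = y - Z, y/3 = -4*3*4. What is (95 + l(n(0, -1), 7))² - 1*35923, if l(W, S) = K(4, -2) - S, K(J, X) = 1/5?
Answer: -703594/25 ≈ -28144.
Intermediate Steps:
y = -144 (y = 3*(-4*3*4) = 3*(-12*4) = 3*(-48) = -144)
K(J, X) = ⅕
n(E, Z) = -149 - Z (n(E, Z) = -5 + (-144 - Z) = -149 - Z)
l(W, S) = ⅕ - S
(95 + l(n(0, -1), 7))² - 1*35923 = (95 + (⅕ - 1*7))² - 1*35923 = (95 + (⅕ - 7))² - 35923 = (95 - 34/5)² - 35923 = (441/5)² - 35923 = 194481/25 - 35923 = -703594/25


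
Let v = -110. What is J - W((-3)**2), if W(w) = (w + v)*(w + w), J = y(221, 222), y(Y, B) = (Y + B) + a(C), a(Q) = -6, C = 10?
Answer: 2255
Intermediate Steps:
y(Y, B) = -6 + B + Y (y(Y, B) = (Y + B) - 6 = (B + Y) - 6 = -6 + B + Y)
J = 437 (J = -6 + 222 + 221 = 437)
W(w) = 2*w*(-110 + w) (W(w) = (w - 110)*(w + w) = (-110 + w)*(2*w) = 2*w*(-110 + w))
J - W((-3)**2) = 437 - 2*(-3)**2*(-110 + (-3)**2) = 437 - 2*9*(-110 + 9) = 437 - 2*9*(-101) = 437 - 1*(-1818) = 437 + 1818 = 2255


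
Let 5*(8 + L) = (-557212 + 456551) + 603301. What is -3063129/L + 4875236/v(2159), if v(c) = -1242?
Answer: -246931564469/62422920 ≈ -3955.8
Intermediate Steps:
L = 100520 (L = -8 + ((-557212 + 456551) + 603301)/5 = -8 + (-100661 + 603301)/5 = -8 + (⅕)*502640 = -8 + 100528 = 100520)
-3063129/L + 4875236/v(2159) = -3063129/100520 + 4875236/(-1242) = -3063129*1/100520 + 4875236*(-1/1242) = -3063129/100520 - 2437618/621 = -246931564469/62422920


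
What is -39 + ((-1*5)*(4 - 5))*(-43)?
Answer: -254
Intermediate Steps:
-39 + ((-1*5)*(4 - 5))*(-43) = -39 - 5*(-1)*(-43) = -39 + 5*(-43) = -39 - 215 = -254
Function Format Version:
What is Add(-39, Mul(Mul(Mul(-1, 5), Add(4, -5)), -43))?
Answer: -254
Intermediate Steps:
Add(-39, Mul(Mul(Mul(-1, 5), Add(4, -5)), -43)) = Add(-39, Mul(Mul(-5, -1), -43)) = Add(-39, Mul(5, -43)) = Add(-39, -215) = -254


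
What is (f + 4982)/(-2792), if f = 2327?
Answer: -7309/2792 ≈ -2.6178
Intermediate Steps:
(f + 4982)/(-2792) = (2327 + 4982)/(-2792) = 7309*(-1/2792) = -7309/2792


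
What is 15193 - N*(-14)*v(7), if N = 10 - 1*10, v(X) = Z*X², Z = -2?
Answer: 15193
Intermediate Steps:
v(X) = -2*X²
N = 0 (N = 10 - 10 = 0)
15193 - N*(-14)*v(7) = 15193 - 0*(-14)*(-2*7²) = 15193 - 0*(-2*49) = 15193 - 0*(-98) = 15193 - 1*0 = 15193 + 0 = 15193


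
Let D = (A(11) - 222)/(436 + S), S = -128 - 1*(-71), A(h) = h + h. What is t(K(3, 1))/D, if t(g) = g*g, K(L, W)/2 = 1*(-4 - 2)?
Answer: -6822/25 ≈ -272.88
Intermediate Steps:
A(h) = 2*h
S = -57 (S = -128 + 71 = -57)
K(L, W) = -12 (K(L, W) = 2*(1*(-4 - 2)) = 2*(1*(-6)) = 2*(-6) = -12)
t(g) = g**2
D = -200/379 (D = (2*11 - 222)/(436 - 57) = (22 - 222)/379 = -200*1/379 = -200/379 ≈ -0.52770)
t(K(3, 1))/D = (-12)**2/(-200/379) = 144*(-379/200) = -6822/25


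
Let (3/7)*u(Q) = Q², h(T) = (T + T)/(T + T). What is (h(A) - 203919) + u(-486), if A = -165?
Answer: 347206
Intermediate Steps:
h(T) = 1 (h(T) = (2*T)/((2*T)) = (2*T)*(1/(2*T)) = 1)
u(Q) = 7*Q²/3
(h(A) - 203919) + u(-486) = (1 - 203919) + (7/3)*(-486)² = -203918 + (7/3)*236196 = -203918 + 551124 = 347206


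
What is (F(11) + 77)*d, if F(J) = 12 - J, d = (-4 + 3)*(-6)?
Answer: 468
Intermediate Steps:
d = 6 (d = -1*(-6) = 6)
(F(11) + 77)*d = ((12 - 1*11) + 77)*6 = ((12 - 11) + 77)*6 = (1 + 77)*6 = 78*6 = 468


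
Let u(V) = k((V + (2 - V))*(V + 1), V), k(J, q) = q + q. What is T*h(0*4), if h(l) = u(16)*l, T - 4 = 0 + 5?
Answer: 0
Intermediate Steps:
k(J, q) = 2*q
T = 9 (T = 4 + (0 + 5) = 4 + 5 = 9)
u(V) = 2*V
h(l) = 32*l (h(l) = (2*16)*l = 32*l)
T*h(0*4) = 9*(32*(0*4)) = 9*(32*0) = 9*0 = 0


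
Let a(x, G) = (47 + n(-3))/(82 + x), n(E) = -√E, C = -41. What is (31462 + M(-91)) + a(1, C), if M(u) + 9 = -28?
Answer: 2608322/83 - I*√3/83 ≈ 31426.0 - 0.020868*I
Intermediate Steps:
M(u) = -37 (M(u) = -9 - 28 = -37)
a(x, G) = (47 - I*√3)/(82 + x) (a(x, G) = (47 - √(-3))/(82 + x) = (47 - I*√3)/(82 + x))
(31462 + M(-91)) + a(1, C) = (31462 - 37) + (47 - I*√3)/(82 + 1) = 31425 + (47 - I*√3)/83 = 31425 + (47/83 - I*√3/83) = 2608322/83 - I*√3/83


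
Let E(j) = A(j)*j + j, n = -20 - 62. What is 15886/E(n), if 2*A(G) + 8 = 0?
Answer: 7943/123 ≈ 64.577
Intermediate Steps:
n = -82
A(G) = -4 (A(G) = -4 + (½)*0 = -4 + 0 = -4)
E(j) = -3*j (E(j) = -4*j + j = -3*j)
15886/E(n) = 15886/((-3*(-82))) = 15886/246 = 15886*(1/246) = 7943/123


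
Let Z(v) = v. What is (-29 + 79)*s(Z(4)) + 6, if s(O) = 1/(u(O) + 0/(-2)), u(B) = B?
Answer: 37/2 ≈ 18.500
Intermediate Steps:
s(O) = 1/O (s(O) = 1/(O + 0/(-2)) = 1/(O + 0*(-½)) = 1/(O + 0) = 1/O)
(-29 + 79)*s(Z(4)) + 6 = (-29 + 79)/4 + 6 = 50*(¼) + 6 = 25/2 + 6 = 37/2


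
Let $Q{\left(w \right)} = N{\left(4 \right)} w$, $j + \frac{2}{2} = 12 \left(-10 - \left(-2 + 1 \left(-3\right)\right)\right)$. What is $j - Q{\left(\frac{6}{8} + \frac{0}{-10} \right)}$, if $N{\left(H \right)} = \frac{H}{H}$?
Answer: $- \frac{247}{4} \approx -61.75$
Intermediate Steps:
$N{\left(H \right)} = 1$
$j = -61$ ($j = -1 + 12 \left(-10 - \left(-2 + 1 \left(-3\right)\right)\right) = -1 + 12 \left(-10 + \left(2 - -3\right)\right) = -1 + 12 \left(-10 + \left(2 + 3\right)\right) = -1 + 12 \left(-10 + 5\right) = -1 + 12 \left(-5\right) = -1 - 60 = -61$)
$Q{\left(w \right)} = w$ ($Q{\left(w \right)} = 1 w = w$)
$j - Q{\left(\frac{6}{8} + \frac{0}{-10} \right)} = -61 - \left(\frac{6}{8} + \frac{0}{-10}\right) = -61 - \left(6 \cdot \frac{1}{8} + 0 \left(- \frac{1}{10}\right)\right) = -61 - \left(\frac{3}{4} + 0\right) = -61 - \frac{3}{4} = - \frac{247}{4}$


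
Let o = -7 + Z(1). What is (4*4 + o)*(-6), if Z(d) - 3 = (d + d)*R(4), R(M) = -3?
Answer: -36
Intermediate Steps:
Z(d) = 3 - 6*d (Z(d) = 3 + (d + d)*(-3) = 3 + (2*d)*(-3) = 3 - 6*d)
o = -10 (o = -7 + (3 - 6*1) = -7 + (3 - 6) = -7 - 3 = -10)
(4*4 + o)*(-6) = (4*4 - 10)*(-6) = (16 - 10)*(-6) = 6*(-6) = -36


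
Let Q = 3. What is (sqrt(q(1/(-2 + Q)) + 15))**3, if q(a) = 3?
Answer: 54*sqrt(2) ≈ 76.368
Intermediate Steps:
(sqrt(q(1/(-2 + Q)) + 15))**3 = (sqrt(3 + 15))**3 = (sqrt(18))**3 = (3*sqrt(2))**3 = 54*sqrt(2)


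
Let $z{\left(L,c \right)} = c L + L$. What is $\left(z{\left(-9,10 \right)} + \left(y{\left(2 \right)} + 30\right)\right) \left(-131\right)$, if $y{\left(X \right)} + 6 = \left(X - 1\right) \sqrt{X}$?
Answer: $9825 - 131 \sqrt{2} \approx 9639.7$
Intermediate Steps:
$z{\left(L,c \right)} = L + L c$ ($z{\left(L,c \right)} = L c + L = L + L c$)
$y{\left(X \right)} = -6 + \sqrt{X} \left(-1 + X\right)$ ($y{\left(X \right)} = -6 + \left(X - 1\right) \sqrt{X} = -6 + \left(-1 + X\right) \sqrt{X} = -6 + \sqrt{X} \left(-1 + X\right)$)
$\left(z{\left(-9,10 \right)} + \left(y{\left(2 \right)} + 30\right)\right) \left(-131\right) = \left(- 9 \left(1 + 10\right) + \left(\left(-6 + 2^{\frac{3}{2}} - \sqrt{2}\right) + 30\right)\right) \left(-131\right) = \left(\left(-9\right) 11 + \left(\left(-6 + 2 \sqrt{2} - \sqrt{2}\right) + 30\right)\right) \left(-131\right) = \left(-99 + \left(\left(-6 + \sqrt{2}\right) + 30\right)\right) \left(-131\right) = \left(-99 + \left(24 + \sqrt{2}\right)\right) \left(-131\right) = \left(-75 + \sqrt{2}\right) \left(-131\right) = 9825 - 131 \sqrt{2}$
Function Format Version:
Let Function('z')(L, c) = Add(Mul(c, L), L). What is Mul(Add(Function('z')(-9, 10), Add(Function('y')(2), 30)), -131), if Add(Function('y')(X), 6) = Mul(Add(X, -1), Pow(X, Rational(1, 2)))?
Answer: Add(9825, Mul(-131, Pow(2, Rational(1, 2)))) ≈ 9639.7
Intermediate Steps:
Function('z')(L, c) = Add(L, Mul(L, c)) (Function('z')(L, c) = Add(Mul(L, c), L) = Add(L, Mul(L, c)))
Function('y')(X) = Add(-6, Mul(Pow(X, Rational(1, 2)), Add(-1, X))) (Function('y')(X) = Add(-6, Mul(Add(X, -1), Pow(X, Rational(1, 2)))) = Add(-6, Mul(Add(-1, X), Pow(X, Rational(1, 2)))) = Add(-6, Mul(Pow(X, Rational(1, 2)), Add(-1, X))))
Mul(Add(Function('z')(-9, 10), Add(Function('y')(2), 30)), -131) = Mul(Add(Mul(-9, Add(1, 10)), Add(Add(-6, Pow(2, Rational(3, 2)), Mul(-1, Pow(2, Rational(1, 2)))), 30)), -131) = Mul(Add(Mul(-9, 11), Add(Add(-6, Mul(2, Pow(2, Rational(1, 2))), Mul(-1, Pow(2, Rational(1, 2)))), 30)), -131) = Mul(Add(-99, Add(Add(-6, Pow(2, Rational(1, 2))), 30)), -131) = Mul(Add(-99, Add(24, Pow(2, Rational(1, 2)))), -131) = Mul(Add(-75, Pow(2, Rational(1, 2))), -131) = Add(9825, Mul(-131, Pow(2, Rational(1, 2))))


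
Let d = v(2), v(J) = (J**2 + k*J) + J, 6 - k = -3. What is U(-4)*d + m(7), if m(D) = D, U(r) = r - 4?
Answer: -185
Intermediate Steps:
k = 9 (k = 6 - 1*(-3) = 6 + 3 = 9)
U(r) = -4 + r
v(J) = J**2 + 10*J (v(J) = (J**2 + 9*J) + J = J**2 + 10*J)
d = 24 (d = 2*(10 + 2) = 2*12 = 24)
U(-4)*d + m(7) = (-4 - 4)*24 + 7 = -8*24 + 7 = -192 + 7 = -185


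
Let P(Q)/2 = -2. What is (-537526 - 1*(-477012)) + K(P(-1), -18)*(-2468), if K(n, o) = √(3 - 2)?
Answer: -62982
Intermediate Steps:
P(Q) = -4 (P(Q) = 2*(-2) = -4)
K(n, o) = 1 (K(n, o) = √1 = 1)
(-537526 - 1*(-477012)) + K(P(-1), -18)*(-2468) = (-537526 - 1*(-477012)) + 1*(-2468) = (-537526 + 477012) - 2468 = -60514 - 2468 = -62982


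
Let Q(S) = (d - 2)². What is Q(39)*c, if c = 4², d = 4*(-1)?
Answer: 576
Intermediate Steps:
d = -4
Q(S) = 36 (Q(S) = (-4 - 2)² = (-6)² = 36)
c = 16
Q(39)*c = 36*16 = 576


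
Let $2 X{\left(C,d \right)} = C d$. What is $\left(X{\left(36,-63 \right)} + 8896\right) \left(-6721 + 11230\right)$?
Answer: $34998858$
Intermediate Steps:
$X{\left(C,d \right)} = \frac{C d}{2}$
$\left(X{\left(36,-63 \right)} + 8896\right) \left(-6721 + 11230\right) = \left(\frac{1}{2} \cdot 36 \left(-63\right) + 8896\right) \left(-6721 + 11230\right) = \left(-1134 + 8896\right) 4509 = 7762 \cdot 4509 = 34998858$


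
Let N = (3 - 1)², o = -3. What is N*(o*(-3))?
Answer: 36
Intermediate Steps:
N = 4 (N = 2² = 4)
N*(o*(-3)) = 4*(-3*(-3)) = 4*9 = 36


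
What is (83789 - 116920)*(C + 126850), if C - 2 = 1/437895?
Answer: -1840356035059871/437895 ≈ -4.2027e+9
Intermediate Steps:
C = 875791/437895 (C = 2 + 1/437895 = 875791/437895 ≈ 2.0000)
(83789 - 116920)*(C + 126850) = (83789 - 116920)*(875791/437895 + 126850) = -33131*55547856541/437895 = -1840356035059871/437895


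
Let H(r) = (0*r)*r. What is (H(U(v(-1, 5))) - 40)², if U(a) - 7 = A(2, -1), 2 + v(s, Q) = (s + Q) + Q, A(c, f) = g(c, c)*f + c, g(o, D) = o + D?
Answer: 1600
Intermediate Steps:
g(o, D) = D + o
A(c, f) = c + 2*c*f (A(c, f) = (c + c)*f + c = (2*c)*f + c = 2*c*f + c = c + 2*c*f)
v(s, Q) = -2 + s + 2*Q (v(s, Q) = -2 + ((s + Q) + Q) = -2 + ((Q + s) + Q) = -2 + (s + 2*Q) = -2 + s + 2*Q)
U(a) = 5 (U(a) = 7 + 2*(1 + 2*(-1)) = 7 + 2*(1 - 2) = 7 + 2*(-1) = 7 - 2 = 5)
H(r) = 0 (H(r) = 0*r = 0)
(H(U(v(-1, 5))) - 40)² = (0 - 40)² = (-40)² = 1600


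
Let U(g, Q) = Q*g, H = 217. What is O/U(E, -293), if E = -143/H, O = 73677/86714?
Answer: 15987909/3633229886 ≈ 0.0044005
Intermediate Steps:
O = 73677/86714 (O = 73677*(1/86714) = 73677/86714 ≈ 0.84966)
E = -143/217 ≈ -0.65899
O/U(E, -293) = 73677/(86714*((-293*(-143/217)))) = 73677/(86714*(41899/217)) = (73677/86714)*(217/41899) = 15987909/3633229886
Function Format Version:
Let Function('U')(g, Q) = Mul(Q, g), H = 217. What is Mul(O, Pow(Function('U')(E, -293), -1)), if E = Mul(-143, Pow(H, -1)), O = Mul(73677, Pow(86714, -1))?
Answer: Rational(15987909, 3633229886) ≈ 0.0044005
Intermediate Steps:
O = Rational(73677, 86714) (O = Mul(73677, Rational(1, 86714)) = Rational(73677, 86714) ≈ 0.84966)
E = Rational(-143, 217) (E = Mul(-143, Pow(217, -1)) = Mul(-143, Rational(1, 217)) = Rational(-143, 217) ≈ -0.65899)
Mul(O, Pow(Function('U')(E, -293), -1)) = Mul(Rational(73677, 86714), Pow(Mul(-293, Rational(-143, 217)), -1)) = Mul(Rational(73677, 86714), Pow(Rational(41899, 217), -1)) = Mul(Rational(73677, 86714), Rational(217, 41899)) = Rational(15987909, 3633229886)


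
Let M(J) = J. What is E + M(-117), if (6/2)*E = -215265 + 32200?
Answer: -183416/3 ≈ -61139.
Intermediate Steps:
E = -183065/3 (E = (-215265 + 32200)/3 = (⅓)*(-183065) = -183065/3 ≈ -61022.)
E + M(-117) = -183065/3 - 117 = -183416/3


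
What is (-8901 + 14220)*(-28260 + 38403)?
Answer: 53950617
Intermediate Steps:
(-8901 + 14220)*(-28260 + 38403) = 5319*10143 = 53950617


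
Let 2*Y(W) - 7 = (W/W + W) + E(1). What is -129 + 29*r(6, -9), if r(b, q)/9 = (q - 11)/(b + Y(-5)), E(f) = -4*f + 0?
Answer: -11859/11 ≈ -1078.1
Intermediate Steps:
E(f) = -4*f
Y(W) = 2 + W/2 (Y(W) = 7/2 + ((W/W + W) - 4*1)/2 = 7/2 + ((1 + W) - 4)/2 = 7/2 + (-3 + W)/2 = 7/2 + (-3/2 + W/2) = 2 + W/2)
r(b, q) = 9*(-11 + q)/(-½ + b) (r(b, q) = 9*((q - 11)/(b + (2 + (½)*(-5)))) = 9*((-11 + q)/(b + (2 - 5/2))) = 9*((-11 + q)/(b - ½)) = 9*((-11 + q)/(-½ + b)) = 9*(-11 + q)/(-½ + b))
-129 + 29*r(6, -9) = -129 + 29*(18*(-11 - 9)/(-1 + 2*6)) = -129 + 29*(18*(-20)/(-1 + 12)) = -129 + 29*(18*(-20)/11) = -129 + 29*(18*(1/11)*(-20)) = -129 + 29*(-360/11) = -129 - 10440/11 = -11859/11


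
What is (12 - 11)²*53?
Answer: 53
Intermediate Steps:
(12 - 11)²*53 = 1²*53 = 1*53 = 53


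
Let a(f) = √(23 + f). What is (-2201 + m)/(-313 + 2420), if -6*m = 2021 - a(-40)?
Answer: -15227/12642 + I*√17/12642 ≈ -1.2045 + 0.00032614*I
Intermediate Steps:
m = -2021/6 + I*√17/6 (m = -(2021 - √(23 - 40))/6 = -(2021 - √(-17))/6 = -(2021 - I*√17)/6 = -2021/6 + I*√17/6 ≈ -336.83 + 0.68718*I)
(-2201 + m)/(-313 + 2420) = (-2201 + (-2021/6 + I*√17/6))/(-313 + 2420) = (-15227/6 + I*√17/6)/2107 = (-15227/6 + I*√17/6)*(1/2107) = -15227/12642 + I*√17/12642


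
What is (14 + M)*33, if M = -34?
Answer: -660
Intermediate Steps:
(14 + M)*33 = (14 - 34)*33 = -20*33 = -660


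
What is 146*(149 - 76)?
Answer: 10658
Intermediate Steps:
146*(149 - 76) = 146*73 = 10658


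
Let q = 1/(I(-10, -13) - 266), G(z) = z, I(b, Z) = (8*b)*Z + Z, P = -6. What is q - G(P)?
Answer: 4567/761 ≈ 6.0013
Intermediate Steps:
I(b, Z) = Z + 8*Z*b (I(b, Z) = 8*Z*b + Z = Z + 8*Z*b)
q = 1/761 (q = 1/(-13*(1 + 8*(-10)) - 266) = 1/(-13*(1 - 80) - 266) = 1/(-13*(-79) - 266) = 1/(1027 - 266) = 1/761 ≈ 0.0013141)
q - G(P) = 1/761 - 1*(-6) = 1/761 + 6 = 4567/761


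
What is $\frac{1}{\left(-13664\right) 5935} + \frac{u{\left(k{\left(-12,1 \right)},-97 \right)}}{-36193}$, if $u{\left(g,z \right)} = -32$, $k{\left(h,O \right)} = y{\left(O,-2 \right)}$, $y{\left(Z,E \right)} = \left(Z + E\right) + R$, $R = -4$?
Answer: $\frac{2595030687}{2935101737120} \approx 0.00088414$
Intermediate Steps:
$y{\left(Z,E \right)} = -4 + E + Z$ ($y{\left(Z,E \right)} = \left(Z + E\right) - 4 = \left(E + Z\right) - 4 = -4 + E + Z$)
$k{\left(h,O \right)} = -6 + O$ ($k{\left(h,O \right)} = -4 - 2 + O = -6 + O$)
$\frac{1}{\left(-13664\right) 5935} + \frac{u{\left(k{\left(-12,1 \right)},-97 \right)}}{-36193} = \frac{1}{\left(-13664\right) 5935} - \frac{32}{-36193} = \left(- \frac{1}{13664}\right) \frac{1}{5935} - - \frac{32}{36193} = - \frac{1}{81095840} + \frac{32}{36193} = \frac{2595030687}{2935101737120}$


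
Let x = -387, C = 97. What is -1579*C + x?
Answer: -153550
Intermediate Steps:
-1579*C + x = -1579*97 - 387 = -153163 - 387 = -153550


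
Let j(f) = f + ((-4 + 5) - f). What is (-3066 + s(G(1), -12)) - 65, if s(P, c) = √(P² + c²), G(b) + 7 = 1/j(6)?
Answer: -3131 + 6*√5 ≈ -3117.6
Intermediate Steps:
j(f) = 1 (j(f) = f + (1 - f) = 1)
G(b) = -6 (G(b) = -7 + 1/1 = -7 + 1 = -6)
(-3066 + s(G(1), -12)) - 65 = (-3066 + √((-6)² + (-12)²)) - 65 = (-3066 + √(36 + 144)) - 65 = (-3066 + √180) - 65 = (-3066 + 6*√5) - 65 = -3131 + 6*√5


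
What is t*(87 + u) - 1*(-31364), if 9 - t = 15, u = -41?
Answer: 31088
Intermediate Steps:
t = -6 (t = 9 - 1*15 = 9 - 15 = -6)
t*(87 + u) - 1*(-31364) = -6*(87 - 41) - 1*(-31364) = -6*46 + 31364 = -276 + 31364 = 31088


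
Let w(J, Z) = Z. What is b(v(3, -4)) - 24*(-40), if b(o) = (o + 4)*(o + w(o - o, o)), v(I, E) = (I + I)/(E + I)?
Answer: 984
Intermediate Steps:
v(I, E) = 2*I/(E + I) (v(I, E) = (2*I)/(E + I) = 2*I/(E + I))
b(o) = 2*o*(4 + o) (b(o) = (o + 4)*(o + o) = (4 + o)*(2*o) = 2*o*(4 + o))
b(v(3, -4)) - 24*(-40) = 2*(2*3/(-4 + 3))*(4 + 2*3/(-4 + 3)) - 24*(-40) = 2*(2*3/(-1))*(4 + 2*3/(-1)) + 960 = 2*(2*3*(-1))*(4 + 2*3*(-1)) + 960 = 2*(-6)*(4 - 6) + 960 = 2*(-6)*(-2) + 960 = 24 + 960 = 984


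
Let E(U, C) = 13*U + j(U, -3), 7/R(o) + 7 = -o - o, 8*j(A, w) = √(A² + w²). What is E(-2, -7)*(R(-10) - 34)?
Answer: 870 - 435*√13/104 ≈ 854.92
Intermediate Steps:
j(A, w) = √(A² + w²)/8
R(o) = 7/(-7 - 2*o) (R(o) = 7/(-7 + (-o - o)) = 7/(-7 - 2*o))
E(U, C) = 13*U + √(9 + U²)/8 (E(U, C) = 13*U + √(U² + (-3)²)/8 = 13*U + √(U² + 9)/8 = 13*U + √(9 + U²)/8)
E(-2, -7)*(R(-10) - 34) = (13*(-2) + √(9 + (-2)²)/8)*(-7/(7 + 2*(-10)) - 34) = (-26 + √(9 + 4)/8)*(-7/(7 - 20) - 34) = (-26 + √13/8)*(-7/(-13) - 34) = (-26 + √13/8)*(-7*(-1/13) - 34) = (-26 + √13/8)*(7/13 - 34) = (-26 + √13/8)*(-435/13) = 870 - 435*√13/104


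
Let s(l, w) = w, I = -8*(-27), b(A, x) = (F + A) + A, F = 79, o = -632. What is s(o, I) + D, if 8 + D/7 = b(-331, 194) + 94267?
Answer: 655948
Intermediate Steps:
b(A, x) = 79 + 2*A (b(A, x) = (79 + A) + A = 79 + 2*A)
I = 216
D = 655732 (D = -56 + 7*((79 + 2*(-331)) + 94267) = -56 + 7*((79 - 662) + 94267) = -56 + 7*(-583 + 94267) = -56 + 7*93684 = -56 + 655788 = 655732)
s(o, I) + D = 216 + 655732 = 655948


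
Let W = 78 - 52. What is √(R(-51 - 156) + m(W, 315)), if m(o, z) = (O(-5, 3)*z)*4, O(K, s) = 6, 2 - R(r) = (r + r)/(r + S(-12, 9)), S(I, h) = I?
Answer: 4*√2517989/73 ≈ 86.949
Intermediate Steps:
R(r) = 2 - 2*r/(-12 + r) (R(r) = 2 - (r + r)/(r - 12) = 2 - 2*r/(-12 + r))
W = 26
m(o, z) = 24*z (m(o, z) = (6*z)*4 = 24*z)
√(R(-51 - 156) + m(W, 315)) = √(-24/(-12 + (-51 - 156)) + 24*315) = √(-24/(-12 - 207) + 7560) = √(-24/(-219) + 7560) = √(-24*(-1/219) + 7560) = √(8/73 + 7560) = √(551888/73) = 4*√2517989/73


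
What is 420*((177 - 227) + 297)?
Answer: 103740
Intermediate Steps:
420*((177 - 227) + 297) = 420*(-50 + 297) = 420*247 = 103740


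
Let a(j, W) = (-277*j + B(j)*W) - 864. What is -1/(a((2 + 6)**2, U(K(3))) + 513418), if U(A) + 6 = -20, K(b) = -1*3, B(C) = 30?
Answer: -1/494046 ≈ -2.0241e-6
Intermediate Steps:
K(b) = -3
U(A) = -26 (U(A) = -6 - 20 = -26)
a(j, W) = -864 - 277*j + 30*W (a(j, W) = (-277*j + 30*W) - 864 = -864 - 277*j + 30*W)
-1/(a((2 + 6)**2, U(K(3))) + 513418) = -1/((-864 - 277*(2 + 6)**2 + 30*(-26)) + 513418) = -1/((-864 - 277*8**2 - 780) + 513418) = -1/((-864 - 277*64 - 780) + 513418) = -1/((-864 - 17728 - 780) + 513418) = -1/(-19372 + 513418) = -1/494046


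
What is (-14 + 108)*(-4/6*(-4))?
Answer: 752/3 ≈ 250.67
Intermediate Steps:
(-14 + 108)*(-4/6*(-4)) = 94*(-4*⅙*(-4)) = 94*(-⅔*(-4)) = 94*(8/3) = 752/3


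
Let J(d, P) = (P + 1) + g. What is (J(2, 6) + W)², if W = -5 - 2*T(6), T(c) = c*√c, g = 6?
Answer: 928 - 192*√6 ≈ 457.70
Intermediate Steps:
T(c) = c^(3/2)
J(d, P) = 7 + P (J(d, P) = (P + 1) + 6 = (1 + P) + 6 = 7 + P)
W = -5 - 12*√6 ≈ -34.394
(J(2, 6) + W)² = ((7 + 6) + (-5 - 12*√6))² = (13 + (-5 - 12*√6))² = (8 - 12*√6)²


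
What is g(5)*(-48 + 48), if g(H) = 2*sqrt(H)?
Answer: 0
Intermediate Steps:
g(5)*(-48 + 48) = (2*sqrt(5))*(-48 + 48) = (2*sqrt(5))*0 = 0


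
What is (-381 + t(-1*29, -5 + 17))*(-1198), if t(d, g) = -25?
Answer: 486388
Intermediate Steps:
(-381 + t(-1*29, -5 + 17))*(-1198) = (-381 - 25)*(-1198) = -406*(-1198) = 486388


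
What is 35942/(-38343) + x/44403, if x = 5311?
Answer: -154699217/189171581 ≈ -0.81777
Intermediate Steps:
35942/(-38343) + x/44403 = 35942/(-38343) + 5311/44403 = 35942*(-1/38343) + 5311*(1/44403) = -35942/38343 + 5311/44403 = -154699217/189171581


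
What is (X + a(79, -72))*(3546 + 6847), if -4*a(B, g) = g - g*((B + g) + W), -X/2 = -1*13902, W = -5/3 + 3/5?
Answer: 1440220368/5 ≈ 2.8804e+8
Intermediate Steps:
W = -16/15 (W = -5*⅓ + 3*(⅕) = -5/3 + ⅗ = -16/15 ≈ -1.0667)
X = 27804 (X = -(-2)*13902 = -2*(-13902) = 27804)
a(B, g) = -g/4 + g*(-16/15 + B + g)/4 (a(B, g) = -(g - g*((B + g) - 16/15))/4 = -(g - g*(-16/15 + B + g))/4 = -g/4 + g*(-16/15 + B + g)/4)
(X + a(79, -72))*(3546 + 6847) = (27804 + (1/60)*(-72)*(-31 + 15*79 + 15*(-72)))*(3546 + 6847) = (27804 + (1/60)*(-72)*(-31 + 1185 - 1080))*10393 = (27804 + (1/60)*(-72)*74)*10393 = (27804 - 444/5)*10393 = (138576/5)*10393 = 1440220368/5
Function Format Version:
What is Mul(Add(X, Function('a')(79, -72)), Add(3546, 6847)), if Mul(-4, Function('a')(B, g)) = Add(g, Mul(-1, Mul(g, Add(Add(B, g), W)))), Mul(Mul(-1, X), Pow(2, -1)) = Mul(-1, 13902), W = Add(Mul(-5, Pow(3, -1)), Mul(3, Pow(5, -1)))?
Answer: Rational(1440220368, 5) ≈ 2.8804e+8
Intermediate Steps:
W = Rational(-16, 15) (W = Add(Mul(-5, Rational(1, 3)), Mul(3, Rational(1, 5))) = Add(Rational(-5, 3), Rational(3, 5)) = Rational(-16, 15) ≈ -1.0667)
X = 27804 (X = Mul(-2, Mul(-1, 13902)) = Mul(-2, -13902) = 27804)
Function('a')(B, g) = Add(Mul(Rational(-1, 4), g), Mul(Rational(1, 4), g, Add(Rational(-16, 15), B, g))) (Function('a')(B, g) = Mul(Rational(-1, 4), Add(g, Mul(-1, Mul(g, Add(Add(B, g), Rational(-16, 15)))))) = Mul(Rational(-1, 4), Add(g, Mul(-1, Mul(g, Add(Rational(-16, 15), B, g))))) = Mul(Rational(-1, 4), Add(g, Mul(-1, g, Add(Rational(-16, 15), B, g)))) = Add(Mul(Rational(-1, 4), g), Mul(Rational(1, 4), g, Add(Rational(-16, 15), B, g))))
Mul(Add(X, Function('a')(79, -72)), Add(3546, 6847)) = Mul(Add(27804, Mul(Rational(1, 60), -72, Add(-31, Mul(15, 79), Mul(15, -72)))), Add(3546, 6847)) = Mul(Add(27804, Mul(Rational(1, 60), -72, Add(-31, 1185, -1080))), 10393) = Mul(Add(27804, Mul(Rational(1, 60), -72, 74)), 10393) = Mul(Add(27804, Rational(-444, 5)), 10393) = Mul(Rational(138576, 5), 10393) = Rational(1440220368, 5)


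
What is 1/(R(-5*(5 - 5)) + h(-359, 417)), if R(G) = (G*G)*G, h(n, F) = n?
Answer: -1/359 ≈ -0.0027855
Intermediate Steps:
R(G) = G**3 (R(G) = G**2*G = G**3)
1/(R(-5*(5 - 5)) + h(-359, 417)) = 1/((-5*(5 - 5))**3 - 359) = 1/((-5*0)**3 - 359) = 1/(0**3 - 359) = 1/(0 - 359) = 1/(-359) = -1/359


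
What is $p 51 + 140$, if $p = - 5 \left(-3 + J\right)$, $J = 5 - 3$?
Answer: $395$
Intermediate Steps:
$J = 2$
$p = 5$ ($p = - 5 \left(-3 + 2\right) = \left(-5\right) \left(-1\right) = 5$)
$p 51 + 140 = 5 \cdot 51 + 140 = 255 + 140 = 395$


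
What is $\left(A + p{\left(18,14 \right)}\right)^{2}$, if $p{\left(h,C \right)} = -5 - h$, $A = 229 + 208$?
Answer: $171396$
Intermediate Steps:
$A = 437$
$\left(A + p{\left(18,14 \right)}\right)^{2} = \left(437 - 23\right)^{2} = 414^{2} = 171396$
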